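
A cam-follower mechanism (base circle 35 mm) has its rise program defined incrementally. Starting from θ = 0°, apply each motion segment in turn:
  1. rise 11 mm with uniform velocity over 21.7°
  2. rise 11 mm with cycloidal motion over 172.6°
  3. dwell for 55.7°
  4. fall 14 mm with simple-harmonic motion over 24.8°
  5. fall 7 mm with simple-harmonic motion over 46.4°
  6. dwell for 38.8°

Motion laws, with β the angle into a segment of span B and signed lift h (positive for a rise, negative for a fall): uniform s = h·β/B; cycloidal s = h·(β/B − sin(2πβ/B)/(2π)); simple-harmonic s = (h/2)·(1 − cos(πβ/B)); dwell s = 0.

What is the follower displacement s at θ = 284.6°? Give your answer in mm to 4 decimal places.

seg 1 [0°–21.7°] uniform, h=11: full span → s += 11 → s = 11.0000
seg 2 [21.7°–194.3°] cycloidal, h=11: full span → s += 11 → s = 22.0000
seg 3 [194.3°–250°] dwell: s stays 22.0000
seg 4 [250°–274.8°] simple-harmonic, h=-14: full span → s += -14 → s = 8.0000
seg 5 [274.8°–321.2°] simple-harmonic, h=-7: θ=284.6° here. β=9.8, B=46.4. -7/2·(1 − cos(π·0.2112)) = -0.7426 → s = 7.2574

7.2574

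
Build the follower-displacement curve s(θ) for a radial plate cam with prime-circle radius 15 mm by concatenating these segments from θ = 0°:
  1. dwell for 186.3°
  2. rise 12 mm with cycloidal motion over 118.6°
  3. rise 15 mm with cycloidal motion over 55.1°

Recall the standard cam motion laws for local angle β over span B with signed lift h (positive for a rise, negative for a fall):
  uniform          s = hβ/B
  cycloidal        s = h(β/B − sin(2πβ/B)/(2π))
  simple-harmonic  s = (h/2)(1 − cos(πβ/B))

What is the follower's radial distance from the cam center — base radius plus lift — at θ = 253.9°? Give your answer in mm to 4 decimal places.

seg 1 [0°–186.3°] dwell: s stays 0.0000
seg 2 [186.3°–304.9°] cycloidal, h=12: θ=253.9° here. β=67.6, B=118.6. 12·(0.5700 − sin(2π·0.5700)/(2π)) = 7.6528 → s = 7.6528
radial distance = base radius + s = 15 + 7.6528 = 22.6528

22.6528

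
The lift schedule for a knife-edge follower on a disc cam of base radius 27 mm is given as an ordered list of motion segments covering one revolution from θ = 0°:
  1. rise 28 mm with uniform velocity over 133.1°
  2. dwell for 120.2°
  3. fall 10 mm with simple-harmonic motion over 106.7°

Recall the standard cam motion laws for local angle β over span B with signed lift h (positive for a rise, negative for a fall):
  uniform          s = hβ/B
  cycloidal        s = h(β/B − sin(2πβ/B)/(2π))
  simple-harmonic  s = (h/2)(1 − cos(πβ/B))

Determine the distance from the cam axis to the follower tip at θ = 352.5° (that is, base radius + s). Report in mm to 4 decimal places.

seg 1 [0°–133.1°] uniform, h=28: full span → s += 28 → s = 28.0000
seg 2 [133.1°–253.3°] dwell: s stays 28.0000
seg 3 [253.3°–360°] simple-harmonic, h=-10: θ=352.5° here. β=99.2, B=106.7. -10/2·(1 − cos(π·0.9297)) = -9.8786 → s = 18.1214
radial distance = base radius + s = 27 + 18.1214 = 45.1214

45.1214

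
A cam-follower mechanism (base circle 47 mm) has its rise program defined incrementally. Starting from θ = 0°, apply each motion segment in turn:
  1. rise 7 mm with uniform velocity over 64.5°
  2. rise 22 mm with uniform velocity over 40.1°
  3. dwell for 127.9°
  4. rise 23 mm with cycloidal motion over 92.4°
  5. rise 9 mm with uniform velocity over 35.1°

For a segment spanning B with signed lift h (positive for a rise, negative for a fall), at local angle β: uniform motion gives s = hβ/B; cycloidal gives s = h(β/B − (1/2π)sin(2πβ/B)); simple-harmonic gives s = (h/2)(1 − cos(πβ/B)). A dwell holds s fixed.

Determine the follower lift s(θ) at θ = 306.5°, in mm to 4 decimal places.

seg 1 [0°–64.5°] uniform, h=7: full span → s += 7 → s = 7.0000
seg 2 [64.5°–104.6°] uniform, h=22: full span → s += 22 → s = 29.0000
seg 3 [104.6°–232.5°] dwell: s stays 29.0000
seg 4 [232.5°–324.9°] cycloidal, h=23: θ=306.5° here. β=74, B=92.4. 23·(0.8009 − sin(2π·0.8009)/(2π)) = 21.8951 → s = 50.8951

50.8951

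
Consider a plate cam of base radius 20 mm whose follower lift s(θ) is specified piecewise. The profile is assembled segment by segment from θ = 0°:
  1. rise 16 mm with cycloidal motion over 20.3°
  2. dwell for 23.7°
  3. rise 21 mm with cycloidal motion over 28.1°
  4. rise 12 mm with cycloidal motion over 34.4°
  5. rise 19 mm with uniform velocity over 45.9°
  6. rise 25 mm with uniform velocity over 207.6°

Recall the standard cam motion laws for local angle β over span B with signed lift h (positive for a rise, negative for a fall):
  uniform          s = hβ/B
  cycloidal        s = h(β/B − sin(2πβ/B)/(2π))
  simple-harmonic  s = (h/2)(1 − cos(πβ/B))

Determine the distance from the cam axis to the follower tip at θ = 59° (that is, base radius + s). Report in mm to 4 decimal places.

seg 1 [0°–20.3°] cycloidal, h=16: full span → s += 16 → s = 16.0000
seg 2 [20.3°–44°] dwell: s stays 16.0000
seg 3 [44°–72.1°] cycloidal, h=21: θ=59° here. β=15, B=28.1. 21·(0.5338 − sin(2π·0.5338)/(2π)) = 11.9146 → s = 27.9146
radial distance = base radius + s = 20 + 27.9146 = 47.9146

47.9146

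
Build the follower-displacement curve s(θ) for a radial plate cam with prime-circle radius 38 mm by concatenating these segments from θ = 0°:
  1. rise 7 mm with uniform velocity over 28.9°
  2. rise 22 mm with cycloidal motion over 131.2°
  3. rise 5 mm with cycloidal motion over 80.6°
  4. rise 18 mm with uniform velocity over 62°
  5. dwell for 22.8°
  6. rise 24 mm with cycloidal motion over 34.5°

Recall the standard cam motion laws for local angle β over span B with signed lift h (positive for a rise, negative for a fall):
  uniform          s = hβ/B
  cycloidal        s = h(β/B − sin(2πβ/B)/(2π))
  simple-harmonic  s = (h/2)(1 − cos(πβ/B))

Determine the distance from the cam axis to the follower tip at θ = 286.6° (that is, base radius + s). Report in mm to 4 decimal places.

seg 1 [0°–28.9°] uniform, h=7: full span → s += 7 → s = 7.0000
seg 2 [28.9°–160.1°] cycloidal, h=22: full span → s += 22 → s = 29.0000
seg 3 [160.1°–240.7°] cycloidal, h=5: full span → s += 5 → s = 34.0000
seg 4 [240.7°–302.7°] uniform, h=18: θ=286.6° here. β=45.9, B=62. 18·45.9/62 = 13.3258 → s = 47.3258
radial distance = base radius + s = 38 + 47.3258 = 85.3258

85.3258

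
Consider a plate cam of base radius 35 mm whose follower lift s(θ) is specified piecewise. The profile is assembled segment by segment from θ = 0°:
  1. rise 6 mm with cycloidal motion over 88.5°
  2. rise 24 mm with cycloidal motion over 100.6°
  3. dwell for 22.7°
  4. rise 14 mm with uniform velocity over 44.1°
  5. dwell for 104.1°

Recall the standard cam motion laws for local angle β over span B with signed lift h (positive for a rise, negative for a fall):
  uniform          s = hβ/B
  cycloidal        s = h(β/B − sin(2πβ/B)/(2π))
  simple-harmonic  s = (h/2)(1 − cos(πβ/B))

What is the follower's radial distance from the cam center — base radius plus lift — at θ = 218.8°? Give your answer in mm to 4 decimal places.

seg 1 [0°–88.5°] cycloidal, h=6: full span → s += 6 → s = 6.0000
seg 2 [88.5°–189.1°] cycloidal, h=24: full span → s += 24 → s = 30.0000
seg 3 [189.1°–211.8°] dwell: s stays 30.0000
seg 4 [211.8°–255.9°] uniform, h=14: θ=218.8° here. β=7, B=44.1. 14·7/44.1 = 2.2222 → s = 32.2222
radial distance = base radius + s = 35 + 32.2222 = 67.2222

67.2222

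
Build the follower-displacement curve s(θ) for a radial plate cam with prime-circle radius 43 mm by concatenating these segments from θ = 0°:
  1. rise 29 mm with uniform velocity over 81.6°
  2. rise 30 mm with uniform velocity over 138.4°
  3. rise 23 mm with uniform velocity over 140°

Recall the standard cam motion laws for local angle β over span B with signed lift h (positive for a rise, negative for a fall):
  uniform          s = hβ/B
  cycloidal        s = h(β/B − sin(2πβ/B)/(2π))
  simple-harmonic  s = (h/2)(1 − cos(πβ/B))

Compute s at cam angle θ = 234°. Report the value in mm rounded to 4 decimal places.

seg 1 [0°–81.6°] uniform, h=29: full span → s += 29 → s = 29.0000
seg 2 [81.6°–220°] uniform, h=30: full span → s += 30 → s = 59.0000
seg 3 [220°–360°] uniform, h=23: θ=234° here. β=14, B=140. 23·14/140 = 2.3000 → s = 61.3000

61.3000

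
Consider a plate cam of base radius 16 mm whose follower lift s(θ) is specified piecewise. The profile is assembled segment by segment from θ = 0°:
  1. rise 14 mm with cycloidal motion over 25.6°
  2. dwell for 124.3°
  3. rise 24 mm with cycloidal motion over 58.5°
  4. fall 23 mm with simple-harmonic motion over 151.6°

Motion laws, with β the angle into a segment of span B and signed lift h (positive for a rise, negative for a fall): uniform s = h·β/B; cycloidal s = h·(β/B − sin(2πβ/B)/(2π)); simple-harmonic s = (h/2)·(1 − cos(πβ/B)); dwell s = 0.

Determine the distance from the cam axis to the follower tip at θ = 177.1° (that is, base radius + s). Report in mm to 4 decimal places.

seg 1 [0°–25.6°] cycloidal, h=14: full span → s += 14 → s = 14.0000
seg 2 [25.6°–149.9°] dwell: s stays 14.0000
seg 3 [149.9°–208.4°] cycloidal, h=24: θ=177.1° here. β=27.2, B=58.5. 24·(0.4650 − sin(2π·0.4650)/(2π)) = 10.3247 → s = 24.3247
radial distance = base radius + s = 16 + 24.3247 = 40.3247

40.3247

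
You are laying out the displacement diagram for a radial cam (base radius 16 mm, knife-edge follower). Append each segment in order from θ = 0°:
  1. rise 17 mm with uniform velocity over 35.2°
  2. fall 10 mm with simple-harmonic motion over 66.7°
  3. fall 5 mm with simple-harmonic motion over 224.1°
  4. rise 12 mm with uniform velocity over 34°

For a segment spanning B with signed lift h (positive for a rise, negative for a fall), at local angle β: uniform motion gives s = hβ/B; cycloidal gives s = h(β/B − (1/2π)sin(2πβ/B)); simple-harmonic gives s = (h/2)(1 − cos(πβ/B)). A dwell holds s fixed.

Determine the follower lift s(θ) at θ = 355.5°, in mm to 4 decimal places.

seg 1 [0°–35.2°] uniform, h=17: full span → s += 17 → s = 17.0000
seg 2 [35.2°–101.9°] simple-harmonic, h=-10: full span → s += -10 → s = 7.0000
seg 3 [101.9°–326°] simple-harmonic, h=-5: full span → s += -5 → s = 2.0000
seg 4 [326°–360°] uniform, h=12: θ=355.5° here. β=29.5, B=34. 12·29.5/34 = 10.4118 → s = 12.4118

12.4118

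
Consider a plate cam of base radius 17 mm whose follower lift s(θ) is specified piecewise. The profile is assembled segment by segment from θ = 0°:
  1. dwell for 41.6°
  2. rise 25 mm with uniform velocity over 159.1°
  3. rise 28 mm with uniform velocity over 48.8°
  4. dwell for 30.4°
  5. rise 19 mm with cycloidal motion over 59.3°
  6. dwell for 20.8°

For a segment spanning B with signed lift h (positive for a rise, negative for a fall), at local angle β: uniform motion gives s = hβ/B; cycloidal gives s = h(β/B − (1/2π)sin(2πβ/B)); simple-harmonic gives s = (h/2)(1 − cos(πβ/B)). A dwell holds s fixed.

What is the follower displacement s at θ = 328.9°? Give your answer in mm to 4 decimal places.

seg 1 [0°–41.6°] dwell: s stays 0.0000
seg 2 [41.6°–200.7°] uniform, h=25: full span → s += 25 → s = 25.0000
seg 3 [200.7°–249.5°] uniform, h=28: full span → s += 28 → s = 53.0000
seg 4 [249.5°–279.9°] dwell: s stays 53.0000
seg 5 [279.9°–339.2°] cycloidal, h=19: θ=328.9° here. β=49, B=59.3. 19·(0.8263 − sin(2π·0.8263)/(2π)) = 18.3828 → s = 71.3828

71.3828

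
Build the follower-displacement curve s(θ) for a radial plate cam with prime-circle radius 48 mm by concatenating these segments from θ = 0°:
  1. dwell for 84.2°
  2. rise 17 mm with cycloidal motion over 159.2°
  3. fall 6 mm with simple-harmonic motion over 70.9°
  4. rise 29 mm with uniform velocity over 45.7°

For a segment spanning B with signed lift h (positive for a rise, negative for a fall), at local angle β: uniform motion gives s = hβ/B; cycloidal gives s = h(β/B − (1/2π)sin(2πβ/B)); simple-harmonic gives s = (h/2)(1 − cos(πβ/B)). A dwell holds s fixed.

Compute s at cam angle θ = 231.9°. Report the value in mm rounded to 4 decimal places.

seg 1 [0°–84.2°] dwell: s stays 0.0000
seg 2 [84.2°–243.4°] cycloidal, h=17: θ=231.9° here. β=147.7, B=159.2. 17·(0.9278 − sin(2π·0.9278)/(2π)) = 16.9583 → s = 16.9583

16.9583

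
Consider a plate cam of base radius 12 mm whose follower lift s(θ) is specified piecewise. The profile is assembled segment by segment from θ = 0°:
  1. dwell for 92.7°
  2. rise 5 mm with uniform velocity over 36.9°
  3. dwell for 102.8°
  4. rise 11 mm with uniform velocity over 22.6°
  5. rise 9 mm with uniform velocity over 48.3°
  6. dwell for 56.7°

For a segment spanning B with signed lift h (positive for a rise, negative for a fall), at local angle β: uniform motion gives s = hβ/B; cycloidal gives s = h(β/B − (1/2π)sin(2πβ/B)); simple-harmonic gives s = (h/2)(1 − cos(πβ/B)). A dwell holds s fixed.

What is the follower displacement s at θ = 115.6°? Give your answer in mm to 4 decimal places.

seg 1 [0°–92.7°] dwell: s stays 0.0000
seg 2 [92.7°–129.6°] uniform, h=5: θ=115.6° here. β=22.9, B=36.9. 5·22.9/36.9 = 3.1030 → s = 3.1030

3.1030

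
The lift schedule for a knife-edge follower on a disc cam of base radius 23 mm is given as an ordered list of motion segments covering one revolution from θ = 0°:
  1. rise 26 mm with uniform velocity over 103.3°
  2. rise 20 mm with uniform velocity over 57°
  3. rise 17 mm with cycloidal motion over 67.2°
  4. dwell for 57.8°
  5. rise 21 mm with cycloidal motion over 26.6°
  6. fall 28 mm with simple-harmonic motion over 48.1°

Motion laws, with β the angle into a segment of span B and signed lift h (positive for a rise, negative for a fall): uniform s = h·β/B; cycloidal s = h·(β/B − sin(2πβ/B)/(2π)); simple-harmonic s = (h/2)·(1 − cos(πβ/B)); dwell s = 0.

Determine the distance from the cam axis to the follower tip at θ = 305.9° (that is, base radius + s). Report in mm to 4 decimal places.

seg 1 [0°–103.3°] uniform, h=26: full span → s += 26 → s = 26.0000
seg 2 [103.3°–160.3°] uniform, h=20: full span → s += 20 → s = 46.0000
seg 3 [160.3°–227.5°] cycloidal, h=17: full span → s += 17 → s = 63.0000
seg 4 [227.5°–285.3°] dwell: s stays 63.0000
seg 5 [285.3°–311.9°] cycloidal, h=21: θ=305.9° here. β=20.6, B=26.6. 21·(0.7744 − sin(2π·0.7744)/(2π)) = 19.5661 → s = 82.5661
radial distance = base radius + s = 23 + 82.5661 = 105.5661

105.5661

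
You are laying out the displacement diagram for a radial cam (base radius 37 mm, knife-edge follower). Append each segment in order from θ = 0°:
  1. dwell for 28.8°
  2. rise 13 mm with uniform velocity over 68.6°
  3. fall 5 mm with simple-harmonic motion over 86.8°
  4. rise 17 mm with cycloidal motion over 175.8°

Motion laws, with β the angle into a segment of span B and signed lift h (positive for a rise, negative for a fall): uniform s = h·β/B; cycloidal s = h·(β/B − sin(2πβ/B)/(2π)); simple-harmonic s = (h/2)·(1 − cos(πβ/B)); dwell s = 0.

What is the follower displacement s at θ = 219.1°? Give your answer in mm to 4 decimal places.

seg 1 [0°–28.8°] dwell: s stays 0.0000
seg 2 [28.8°–97.4°] uniform, h=13: full span → s += 13 → s = 13.0000
seg 3 [97.4°–184.2°] simple-harmonic, h=-5: full span → s += -5 → s = 8.0000
seg 4 [184.2°–360°] cycloidal, h=17: θ=219.1° here. β=34.9, B=175.8. 17·(0.1985 − sin(2π·0.1985)/(2π)) = 0.8095 → s = 8.8095

8.8095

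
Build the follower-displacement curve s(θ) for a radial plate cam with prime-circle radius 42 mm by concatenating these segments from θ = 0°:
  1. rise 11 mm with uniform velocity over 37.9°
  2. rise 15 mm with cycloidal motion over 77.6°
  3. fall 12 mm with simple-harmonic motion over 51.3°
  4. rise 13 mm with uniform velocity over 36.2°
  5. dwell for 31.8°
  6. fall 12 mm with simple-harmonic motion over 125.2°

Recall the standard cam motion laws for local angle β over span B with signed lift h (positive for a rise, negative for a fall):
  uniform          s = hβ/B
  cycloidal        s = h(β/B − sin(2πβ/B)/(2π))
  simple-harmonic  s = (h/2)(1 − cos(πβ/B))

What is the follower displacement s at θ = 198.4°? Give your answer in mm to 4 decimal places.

seg 1 [0°–37.9°] uniform, h=11: full span → s += 11 → s = 11.0000
seg 2 [37.9°–115.5°] cycloidal, h=15: full span → s += 15 → s = 26.0000
seg 3 [115.5°–166.8°] simple-harmonic, h=-12: full span → s += -12 → s = 14.0000
seg 4 [166.8°–203°] uniform, h=13: θ=198.4° here. β=31.6, B=36.2. 13·31.6/36.2 = 11.3481 → s = 25.3481

25.3481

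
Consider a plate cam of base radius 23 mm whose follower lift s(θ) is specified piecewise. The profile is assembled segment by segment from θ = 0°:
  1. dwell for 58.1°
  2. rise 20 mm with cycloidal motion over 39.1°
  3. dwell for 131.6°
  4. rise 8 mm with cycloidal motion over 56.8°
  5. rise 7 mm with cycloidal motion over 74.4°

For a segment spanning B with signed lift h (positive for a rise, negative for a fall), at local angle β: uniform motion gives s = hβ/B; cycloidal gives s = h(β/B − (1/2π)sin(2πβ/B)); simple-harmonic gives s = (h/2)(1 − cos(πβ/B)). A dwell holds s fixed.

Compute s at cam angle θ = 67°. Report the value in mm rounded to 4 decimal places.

seg 1 [0°–58.1°] dwell: s stays 0.0000
seg 2 [58.1°–97.2°] cycloidal, h=20: θ=67° here. β=8.9, B=39.1. 20·(0.2276 − sin(2π·0.2276)/(2π)) = 1.4007 → s = 1.4007

1.4007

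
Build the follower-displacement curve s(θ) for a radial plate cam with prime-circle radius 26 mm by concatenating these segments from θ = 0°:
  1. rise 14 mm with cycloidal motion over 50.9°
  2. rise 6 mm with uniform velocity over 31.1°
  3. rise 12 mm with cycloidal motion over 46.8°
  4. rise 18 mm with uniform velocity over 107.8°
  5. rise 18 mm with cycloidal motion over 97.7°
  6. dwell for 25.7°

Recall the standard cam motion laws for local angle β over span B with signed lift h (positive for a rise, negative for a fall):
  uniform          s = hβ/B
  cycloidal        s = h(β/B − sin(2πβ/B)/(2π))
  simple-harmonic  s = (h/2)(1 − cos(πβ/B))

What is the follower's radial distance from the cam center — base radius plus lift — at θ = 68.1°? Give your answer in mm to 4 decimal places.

seg 1 [0°–50.9°] cycloidal, h=14: full span → s += 14 → s = 14.0000
seg 2 [50.9°–82°] uniform, h=6: θ=68.1° here. β=17.2, B=31.1. 6·17.2/31.1 = 3.3183 → s = 17.3183
radial distance = base radius + s = 26 + 17.3183 = 43.3183

43.3183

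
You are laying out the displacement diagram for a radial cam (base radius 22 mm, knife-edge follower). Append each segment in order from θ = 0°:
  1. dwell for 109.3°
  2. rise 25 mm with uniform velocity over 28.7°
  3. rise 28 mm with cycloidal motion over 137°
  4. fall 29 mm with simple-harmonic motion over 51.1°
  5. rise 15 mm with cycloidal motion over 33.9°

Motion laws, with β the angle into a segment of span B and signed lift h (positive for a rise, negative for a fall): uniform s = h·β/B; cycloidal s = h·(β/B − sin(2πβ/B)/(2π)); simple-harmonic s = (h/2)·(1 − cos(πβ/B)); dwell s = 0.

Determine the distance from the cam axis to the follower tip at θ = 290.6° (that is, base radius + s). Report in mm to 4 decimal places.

seg 1 [0°–109.3°] dwell: s stays 0.0000
seg 2 [109.3°–138°] uniform, h=25: full span → s += 25 → s = 25.0000
seg 3 [138°–275°] cycloidal, h=28: full span → s += 28 → s = 53.0000
seg 4 [275°–326.1°] simple-harmonic, h=-29: θ=290.6° here. β=15.6, B=51.1. -29/2·(1 − cos(π·0.3053)) = -6.1730 → s = 46.8270
radial distance = base radius + s = 22 + 46.8270 = 68.8270

68.8270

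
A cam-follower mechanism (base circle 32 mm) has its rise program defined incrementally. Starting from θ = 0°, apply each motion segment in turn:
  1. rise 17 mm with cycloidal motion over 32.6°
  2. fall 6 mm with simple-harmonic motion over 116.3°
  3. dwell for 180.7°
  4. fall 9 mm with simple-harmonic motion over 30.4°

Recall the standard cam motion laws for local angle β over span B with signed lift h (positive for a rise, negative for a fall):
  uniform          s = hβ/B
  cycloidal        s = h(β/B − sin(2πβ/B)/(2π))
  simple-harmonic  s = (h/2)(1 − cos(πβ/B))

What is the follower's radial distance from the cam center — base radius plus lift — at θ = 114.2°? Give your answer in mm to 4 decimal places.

seg 1 [0°–32.6°] cycloidal, h=17: full span → s += 17 → s = 17.0000
seg 2 [32.6°–148.9°] simple-harmonic, h=-6: θ=114.2° here. β=81.6, B=116.3. -6/2·(1 − cos(π·0.7016)) = -4.7758 → s = 12.2242
radial distance = base radius + s = 32 + 12.2242 = 44.2242

44.2242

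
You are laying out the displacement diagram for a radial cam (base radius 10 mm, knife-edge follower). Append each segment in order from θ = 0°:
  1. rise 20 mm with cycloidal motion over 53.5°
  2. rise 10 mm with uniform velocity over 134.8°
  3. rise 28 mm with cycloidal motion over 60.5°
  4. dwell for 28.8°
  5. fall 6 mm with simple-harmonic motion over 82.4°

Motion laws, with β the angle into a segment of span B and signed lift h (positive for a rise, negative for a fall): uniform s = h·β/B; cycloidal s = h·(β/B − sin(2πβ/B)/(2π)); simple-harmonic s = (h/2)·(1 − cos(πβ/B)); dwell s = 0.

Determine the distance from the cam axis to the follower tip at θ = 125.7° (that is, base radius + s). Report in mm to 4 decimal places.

seg 1 [0°–53.5°] cycloidal, h=20: full span → s += 20 → s = 20.0000
seg 2 [53.5°–188.3°] uniform, h=10: θ=125.7° here. β=72.2, B=134.8. 10·72.2/134.8 = 5.3561 → s = 25.3561
radial distance = base radius + s = 10 + 25.3561 = 35.3561

35.3561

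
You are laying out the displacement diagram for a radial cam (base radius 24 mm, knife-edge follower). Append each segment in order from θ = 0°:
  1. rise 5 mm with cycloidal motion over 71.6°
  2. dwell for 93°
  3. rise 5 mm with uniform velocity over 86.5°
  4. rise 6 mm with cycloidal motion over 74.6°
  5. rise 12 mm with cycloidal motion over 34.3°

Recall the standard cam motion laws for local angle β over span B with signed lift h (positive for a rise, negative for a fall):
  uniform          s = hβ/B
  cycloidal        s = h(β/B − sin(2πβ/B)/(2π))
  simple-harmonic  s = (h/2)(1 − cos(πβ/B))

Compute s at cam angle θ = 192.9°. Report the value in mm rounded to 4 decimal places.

seg 1 [0°–71.6°] cycloidal, h=5: full span → s += 5 → s = 5.0000
seg 2 [71.6°–164.6°] dwell: s stays 5.0000
seg 3 [164.6°–251.1°] uniform, h=5: θ=192.9° here. β=28.3, B=86.5. 5·28.3/86.5 = 1.6358 → s = 6.6358

6.6358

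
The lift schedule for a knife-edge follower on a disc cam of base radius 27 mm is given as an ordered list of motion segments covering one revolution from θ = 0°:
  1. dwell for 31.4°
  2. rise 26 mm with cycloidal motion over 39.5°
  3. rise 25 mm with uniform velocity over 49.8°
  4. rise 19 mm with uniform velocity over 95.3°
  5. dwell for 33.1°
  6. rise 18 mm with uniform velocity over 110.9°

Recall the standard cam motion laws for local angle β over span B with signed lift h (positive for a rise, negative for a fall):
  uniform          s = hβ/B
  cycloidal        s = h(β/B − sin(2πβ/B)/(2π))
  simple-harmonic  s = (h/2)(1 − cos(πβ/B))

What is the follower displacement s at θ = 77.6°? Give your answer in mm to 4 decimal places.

seg 1 [0°–31.4°] dwell: s stays 0.0000
seg 2 [31.4°–70.9°] cycloidal, h=26: full span → s += 26 → s = 26.0000
seg 3 [70.9°–120.7°] uniform, h=25: θ=77.6° here. β=6.7, B=49.8. 25·6.7/49.8 = 3.3635 → s = 29.3635

29.3635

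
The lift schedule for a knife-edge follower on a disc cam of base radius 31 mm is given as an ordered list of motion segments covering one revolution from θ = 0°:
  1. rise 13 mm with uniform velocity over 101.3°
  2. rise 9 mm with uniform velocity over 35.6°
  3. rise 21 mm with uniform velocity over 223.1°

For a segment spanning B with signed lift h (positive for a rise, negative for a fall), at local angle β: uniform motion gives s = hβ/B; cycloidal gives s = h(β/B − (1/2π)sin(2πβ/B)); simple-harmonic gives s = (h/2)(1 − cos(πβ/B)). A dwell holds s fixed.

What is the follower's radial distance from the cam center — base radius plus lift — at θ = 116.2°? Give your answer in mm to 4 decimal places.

seg 1 [0°–101.3°] uniform, h=13: full span → s += 13 → s = 13.0000
seg 2 [101.3°–136.9°] uniform, h=9: θ=116.2° here. β=14.9, B=35.6. 9·14.9/35.6 = 3.7669 → s = 16.7669
radial distance = base radius + s = 31 + 16.7669 = 47.7669

47.7669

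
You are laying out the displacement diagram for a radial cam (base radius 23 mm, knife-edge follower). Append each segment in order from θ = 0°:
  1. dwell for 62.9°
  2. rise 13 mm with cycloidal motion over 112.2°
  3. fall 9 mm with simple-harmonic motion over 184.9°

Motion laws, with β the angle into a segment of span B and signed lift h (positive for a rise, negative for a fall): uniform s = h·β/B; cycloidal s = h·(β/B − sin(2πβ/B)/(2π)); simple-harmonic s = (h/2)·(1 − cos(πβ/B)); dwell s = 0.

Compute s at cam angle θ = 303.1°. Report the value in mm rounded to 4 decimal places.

seg 1 [0°–62.9°] dwell: s stays 0.0000
seg 2 [62.9°–175.1°] cycloidal, h=13: full span → s += 13 → s = 13.0000
seg 3 [175.1°–360°] simple-harmonic, h=-9: θ=303.1° here. β=128, B=184.9. -9/2·(1 − cos(π·0.6923)) = -7.0558 → s = 5.9442

5.9442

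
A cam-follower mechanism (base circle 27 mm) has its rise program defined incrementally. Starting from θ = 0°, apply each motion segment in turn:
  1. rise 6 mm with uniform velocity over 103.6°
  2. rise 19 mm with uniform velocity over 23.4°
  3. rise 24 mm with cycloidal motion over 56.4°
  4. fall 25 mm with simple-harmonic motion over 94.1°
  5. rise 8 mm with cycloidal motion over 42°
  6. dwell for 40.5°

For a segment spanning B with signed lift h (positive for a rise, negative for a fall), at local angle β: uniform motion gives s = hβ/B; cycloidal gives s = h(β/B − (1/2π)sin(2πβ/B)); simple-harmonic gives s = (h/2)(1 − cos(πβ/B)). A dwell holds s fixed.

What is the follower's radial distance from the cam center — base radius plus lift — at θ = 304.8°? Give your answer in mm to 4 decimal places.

seg 1 [0°–103.6°] uniform, h=6: full span → s += 6 → s = 6.0000
seg 2 [103.6°–127°] uniform, h=19: full span → s += 19 → s = 25.0000
seg 3 [127°–183.4°] cycloidal, h=24: full span → s += 24 → s = 49.0000
seg 4 [183.4°–277.5°] simple-harmonic, h=-25: full span → s += -25 → s = 24.0000
seg 5 [277.5°–319.5°] cycloidal, h=8: θ=304.8° here. β=27.3, B=42. 8·(0.6500 − sin(2π·0.6500)/(2π)) = 6.2301 → s = 30.2301
radial distance = base radius + s = 27 + 30.2301 = 57.2301

57.2301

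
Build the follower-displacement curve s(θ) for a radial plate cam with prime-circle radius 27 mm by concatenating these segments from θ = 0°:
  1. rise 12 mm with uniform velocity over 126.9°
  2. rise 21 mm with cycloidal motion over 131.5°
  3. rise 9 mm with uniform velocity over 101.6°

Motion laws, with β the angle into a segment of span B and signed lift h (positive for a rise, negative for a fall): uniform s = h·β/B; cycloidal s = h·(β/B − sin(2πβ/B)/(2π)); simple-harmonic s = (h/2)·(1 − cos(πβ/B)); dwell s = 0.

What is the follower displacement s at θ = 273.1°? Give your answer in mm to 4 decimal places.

seg 1 [0°–126.9°] uniform, h=12: full span → s += 12 → s = 12.0000
seg 2 [126.9°–258.4°] cycloidal, h=21: full span → s += 21 → s = 33.0000
seg 3 [258.4°–360°] uniform, h=9: θ=273.1° here. β=14.7, B=101.6. 9·14.7/101.6 = 1.3022 → s = 34.3022

34.3022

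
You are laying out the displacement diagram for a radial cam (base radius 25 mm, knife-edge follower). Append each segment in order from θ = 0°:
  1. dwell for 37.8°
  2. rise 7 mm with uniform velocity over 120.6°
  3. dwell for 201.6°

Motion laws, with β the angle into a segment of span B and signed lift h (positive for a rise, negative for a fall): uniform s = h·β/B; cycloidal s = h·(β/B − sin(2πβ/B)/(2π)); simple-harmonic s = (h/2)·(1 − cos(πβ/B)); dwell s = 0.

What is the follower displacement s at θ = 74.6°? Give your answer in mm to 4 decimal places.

seg 1 [0°–37.8°] dwell: s stays 0.0000
seg 2 [37.8°–158.4°] uniform, h=7: θ=74.6° here. β=36.8, B=120.6. 7·36.8/120.6 = 2.1360 → s = 2.1360

2.1360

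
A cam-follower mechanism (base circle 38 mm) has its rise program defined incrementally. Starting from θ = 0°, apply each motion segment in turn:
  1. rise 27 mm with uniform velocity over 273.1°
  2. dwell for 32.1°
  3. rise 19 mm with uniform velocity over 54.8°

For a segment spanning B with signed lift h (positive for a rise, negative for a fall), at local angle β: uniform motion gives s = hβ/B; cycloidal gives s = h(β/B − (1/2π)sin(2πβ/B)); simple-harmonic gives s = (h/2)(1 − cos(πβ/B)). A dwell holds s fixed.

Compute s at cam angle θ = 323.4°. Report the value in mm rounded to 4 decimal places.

seg 1 [0°–273.1°] uniform, h=27: full span → s += 27 → s = 27.0000
seg 2 [273.1°–305.2°] dwell: s stays 27.0000
seg 3 [305.2°–360°] uniform, h=19: θ=323.4° here. β=18.2, B=54.8. 19·18.2/54.8 = 6.3102 → s = 33.3102

33.3102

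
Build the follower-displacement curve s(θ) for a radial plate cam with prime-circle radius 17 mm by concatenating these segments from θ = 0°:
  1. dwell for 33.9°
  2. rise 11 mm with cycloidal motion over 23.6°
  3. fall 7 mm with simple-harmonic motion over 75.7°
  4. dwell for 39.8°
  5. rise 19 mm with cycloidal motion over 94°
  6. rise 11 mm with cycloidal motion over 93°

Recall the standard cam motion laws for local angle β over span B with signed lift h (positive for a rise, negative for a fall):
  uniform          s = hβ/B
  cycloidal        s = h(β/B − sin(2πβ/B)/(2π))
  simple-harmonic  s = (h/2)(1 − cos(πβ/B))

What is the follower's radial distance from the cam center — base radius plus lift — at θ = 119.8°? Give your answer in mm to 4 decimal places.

seg 1 [0°–33.9°] dwell: s stays 0.0000
seg 2 [33.9°–57.5°] cycloidal, h=11: full span → s += 11 → s = 11.0000
seg 3 [57.5°–133.2°] simple-harmonic, h=-7: θ=119.8° here. β=62.3, B=75.7. -7/2·(1 − cos(π·0.8230)) = -6.4726 → s = 4.5274
radial distance = base radius + s = 17 + 4.5274 = 21.5274

21.5274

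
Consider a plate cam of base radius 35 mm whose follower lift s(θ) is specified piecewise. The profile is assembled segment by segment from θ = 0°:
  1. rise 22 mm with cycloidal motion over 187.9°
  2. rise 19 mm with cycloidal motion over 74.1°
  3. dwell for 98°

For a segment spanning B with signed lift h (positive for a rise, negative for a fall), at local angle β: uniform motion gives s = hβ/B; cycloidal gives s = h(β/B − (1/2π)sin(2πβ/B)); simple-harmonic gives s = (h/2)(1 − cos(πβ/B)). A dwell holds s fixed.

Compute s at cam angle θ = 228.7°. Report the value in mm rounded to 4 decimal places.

seg 1 [0°–187.9°] cycloidal, h=22: full span → s += 22 → s = 22.0000
seg 2 [187.9°–262°] cycloidal, h=19: θ=228.7° here. β=40.8, B=74.1. 19·(0.5506 − sin(2π·0.5506)/(2π)) = 11.4070 → s = 33.4070

33.4070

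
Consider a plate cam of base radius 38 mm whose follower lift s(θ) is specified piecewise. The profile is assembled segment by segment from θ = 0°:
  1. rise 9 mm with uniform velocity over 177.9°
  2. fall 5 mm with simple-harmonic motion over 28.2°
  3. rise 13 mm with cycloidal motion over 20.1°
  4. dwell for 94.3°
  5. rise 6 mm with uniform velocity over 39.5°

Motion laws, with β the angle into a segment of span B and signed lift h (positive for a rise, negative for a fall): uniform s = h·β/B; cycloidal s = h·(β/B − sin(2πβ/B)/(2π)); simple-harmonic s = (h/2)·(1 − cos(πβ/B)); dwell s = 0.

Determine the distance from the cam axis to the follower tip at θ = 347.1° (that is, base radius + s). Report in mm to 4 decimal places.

seg 1 [0°–177.9°] uniform, h=9: full span → s += 9 → s = 9.0000
seg 2 [177.9°–206.1°] simple-harmonic, h=-5: full span → s += -5 → s = 4.0000
seg 3 [206.1°–226.2°] cycloidal, h=13: full span → s += 13 → s = 17.0000
seg 4 [226.2°–320.5°] dwell: s stays 17.0000
seg 5 [320.5°–360°] uniform, h=6: θ=347.1° here. β=26.6, B=39.5. 6·26.6/39.5 = 4.0405 → s = 21.0405
radial distance = base radius + s = 38 + 21.0405 = 59.0405

59.0405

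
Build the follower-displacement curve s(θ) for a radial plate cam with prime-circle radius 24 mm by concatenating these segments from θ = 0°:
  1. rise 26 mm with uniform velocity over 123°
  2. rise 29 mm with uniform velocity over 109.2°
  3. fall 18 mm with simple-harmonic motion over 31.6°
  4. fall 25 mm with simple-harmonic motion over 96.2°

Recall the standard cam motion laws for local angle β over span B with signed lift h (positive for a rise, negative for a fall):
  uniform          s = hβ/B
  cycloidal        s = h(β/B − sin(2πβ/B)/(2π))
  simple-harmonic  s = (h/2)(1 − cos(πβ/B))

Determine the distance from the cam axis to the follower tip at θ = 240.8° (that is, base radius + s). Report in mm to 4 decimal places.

seg 1 [0°–123°] uniform, h=26: full span → s += 26 → s = 26.0000
seg 2 [123°–232.2°] uniform, h=29: full span → s += 29 → s = 55.0000
seg 3 [232.2°–263.8°] simple-harmonic, h=-18: θ=240.8° here. β=8.6, B=31.6. -18/2·(1 − cos(π·0.2722)) = -3.0940 → s = 51.9060
radial distance = base radius + s = 24 + 51.9060 = 75.9060

75.9060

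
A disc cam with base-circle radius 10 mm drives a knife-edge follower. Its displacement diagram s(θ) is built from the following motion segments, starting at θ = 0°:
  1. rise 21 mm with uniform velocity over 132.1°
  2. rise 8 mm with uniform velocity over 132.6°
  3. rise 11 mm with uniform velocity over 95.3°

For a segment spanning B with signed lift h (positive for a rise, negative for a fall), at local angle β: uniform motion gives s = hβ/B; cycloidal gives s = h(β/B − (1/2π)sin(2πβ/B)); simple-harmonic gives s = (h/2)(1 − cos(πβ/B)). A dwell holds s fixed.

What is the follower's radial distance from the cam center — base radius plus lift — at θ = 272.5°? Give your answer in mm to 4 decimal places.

seg 1 [0°–132.1°] uniform, h=21: full span → s += 21 → s = 21.0000
seg 2 [132.1°–264.7°] uniform, h=8: full span → s += 8 → s = 29.0000
seg 3 [264.7°–360°] uniform, h=11: θ=272.5° here. β=7.8, B=95.3. 11·7.8/95.3 = 0.9003 → s = 29.9003
radial distance = base radius + s = 10 + 29.9003 = 39.9003

39.9003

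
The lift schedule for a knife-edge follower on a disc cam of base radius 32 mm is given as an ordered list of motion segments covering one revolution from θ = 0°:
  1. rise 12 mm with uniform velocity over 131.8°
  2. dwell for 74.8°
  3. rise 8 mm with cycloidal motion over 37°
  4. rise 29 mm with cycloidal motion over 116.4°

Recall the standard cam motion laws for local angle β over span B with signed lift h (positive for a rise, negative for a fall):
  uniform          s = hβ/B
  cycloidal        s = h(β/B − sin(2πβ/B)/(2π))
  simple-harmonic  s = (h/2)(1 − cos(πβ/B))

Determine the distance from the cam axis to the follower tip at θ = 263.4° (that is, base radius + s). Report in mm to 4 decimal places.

seg 1 [0°–131.8°] uniform, h=12: full span → s += 12 → s = 12.0000
seg 2 [131.8°–206.6°] dwell: s stays 12.0000
seg 3 [206.6°–243.6°] cycloidal, h=8: full span → s += 8 → s = 20.0000
seg 4 [243.6°–360°] cycloidal, h=29: θ=263.4° here. β=19.8, B=116.4. 29·(0.1701 − sin(2π·0.1701)/(2π)) = 0.8870 → s = 20.8870
radial distance = base radius + s = 32 + 20.8870 = 52.8870

52.8870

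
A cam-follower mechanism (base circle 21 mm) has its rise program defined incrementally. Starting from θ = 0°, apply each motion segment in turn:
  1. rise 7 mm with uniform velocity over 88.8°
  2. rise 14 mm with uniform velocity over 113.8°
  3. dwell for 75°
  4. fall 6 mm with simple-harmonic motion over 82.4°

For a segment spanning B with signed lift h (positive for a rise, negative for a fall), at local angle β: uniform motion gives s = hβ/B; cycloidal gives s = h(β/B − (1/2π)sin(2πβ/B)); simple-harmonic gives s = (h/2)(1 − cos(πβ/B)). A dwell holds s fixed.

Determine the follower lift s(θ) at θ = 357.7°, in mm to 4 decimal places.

seg 1 [0°–88.8°] uniform, h=7: full span → s += 7 → s = 7.0000
seg 2 [88.8°–202.6°] uniform, h=14: full span → s += 14 → s = 21.0000
seg 3 [202.6°–277.6°] dwell: s stays 21.0000
seg 4 [277.6°–360°] simple-harmonic, h=-6: θ=357.7° here. β=80.1, B=82.4. -6/2·(1 − cos(π·0.9721)) = -5.9885 → s = 15.0115

15.0115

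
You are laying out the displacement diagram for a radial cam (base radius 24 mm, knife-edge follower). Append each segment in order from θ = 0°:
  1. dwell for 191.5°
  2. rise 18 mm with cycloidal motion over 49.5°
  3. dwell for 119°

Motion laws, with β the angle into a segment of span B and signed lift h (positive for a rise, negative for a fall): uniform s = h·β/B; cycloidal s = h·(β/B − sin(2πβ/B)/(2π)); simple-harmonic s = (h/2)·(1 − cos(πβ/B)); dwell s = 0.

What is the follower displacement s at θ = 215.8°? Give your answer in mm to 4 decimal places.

seg 1 [0°–191.5°] dwell: s stays 0.0000
seg 2 [191.5°–241°] cycloidal, h=18: θ=215.8° here. β=24.3, B=49.5. 18·(0.4909 − sin(2π·0.4909)/(2π)) = 8.6728 → s = 8.6728

8.6728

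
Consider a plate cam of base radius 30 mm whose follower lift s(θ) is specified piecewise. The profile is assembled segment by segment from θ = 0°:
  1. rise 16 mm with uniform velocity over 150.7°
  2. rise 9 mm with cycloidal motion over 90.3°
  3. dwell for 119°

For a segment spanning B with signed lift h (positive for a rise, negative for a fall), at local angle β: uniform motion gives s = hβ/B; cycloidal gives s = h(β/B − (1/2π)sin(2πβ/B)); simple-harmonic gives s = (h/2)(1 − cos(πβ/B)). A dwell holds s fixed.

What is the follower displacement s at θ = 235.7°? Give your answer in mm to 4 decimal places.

seg 1 [0°–150.7°] uniform, h=16: full span → s += 16 → s = 16.0000
seg 2 [150.7°–241°] cycloidal, h=9: θ=235.7° here. β=85, B=90.3. 9·(0.9413 − sin(2π·0.9413)/(2π)) = 8.9881 → s = 24.9881

24.9881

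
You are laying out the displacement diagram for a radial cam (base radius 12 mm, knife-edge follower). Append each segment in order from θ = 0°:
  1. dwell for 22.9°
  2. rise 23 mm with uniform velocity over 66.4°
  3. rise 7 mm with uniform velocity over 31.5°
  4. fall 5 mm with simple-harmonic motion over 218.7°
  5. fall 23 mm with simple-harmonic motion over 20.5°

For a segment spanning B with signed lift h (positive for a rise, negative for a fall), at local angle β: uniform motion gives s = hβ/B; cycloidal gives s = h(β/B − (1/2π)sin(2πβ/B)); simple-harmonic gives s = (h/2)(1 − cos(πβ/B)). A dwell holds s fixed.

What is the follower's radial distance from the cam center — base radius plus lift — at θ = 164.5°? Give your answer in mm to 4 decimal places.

seg 1 [0°–22.9°] dwell: s stays 0.0000
seg 2 [22.9°–89.3°] uniform, h=23: full span → s += 23 → s = 23.0000
seg 3 [89.3°–120.8°] uniform, h=7: full span → s += 7 → s = 30.0000
seg 4 [120.8°–339.5°] simple-harmonic, h=-5: θ=164.5° here. β=43.7, B=218.7. -5/2·(1 − cos(π·0.1998)) = -0.4766 → s = 29.5234
radial distance = base radius + s = 12 + 29.5234 = 41.5234

41.5234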